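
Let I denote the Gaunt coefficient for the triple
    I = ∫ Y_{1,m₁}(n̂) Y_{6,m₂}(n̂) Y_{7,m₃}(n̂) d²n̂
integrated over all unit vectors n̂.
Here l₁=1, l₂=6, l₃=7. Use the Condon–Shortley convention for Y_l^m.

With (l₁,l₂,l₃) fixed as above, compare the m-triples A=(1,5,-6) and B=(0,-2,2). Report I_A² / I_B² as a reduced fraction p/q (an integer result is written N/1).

l's match ⇒ only the (l;m) 3-j factors differ between A and B.
A: triangle coeff Δ(1,6,7) = 1/1365; Σ_t [0,0]: t=0:+1/79833600 = 1/79833600; (3j)²=2/35 [(1 6 7; 1 5 -6)], sign=-1
B: triangle coeff Δ(1,6,7) = 1/1365; Σ_t [0,0]: t=0:+1/967680 = 1/967680; (3j)²=3/91 [(1 6 7; 0 -2 2)], sign=-1
I_A²/I_B² = (2/35)/(3/91) = 26/15

26/15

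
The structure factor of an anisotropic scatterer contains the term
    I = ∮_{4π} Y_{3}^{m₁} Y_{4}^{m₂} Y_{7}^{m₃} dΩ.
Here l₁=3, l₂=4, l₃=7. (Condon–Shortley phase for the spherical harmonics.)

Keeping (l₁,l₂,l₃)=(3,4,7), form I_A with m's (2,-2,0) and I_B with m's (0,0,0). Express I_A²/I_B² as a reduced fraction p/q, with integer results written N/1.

Shared (l₁,l₂,l₃)=(3,4,7): N and (l;000)² cancel in I_A²/I_B².
A: Δ = 0!·6!·8!/15! = 1/45045; Racah Σ t=0..0: t=0:+1/172800 = 1/172800; ⇒ 3j(3 4 7; 2 -2 0)² = 7/2145, sgn -1
B: Δ = 0!·6!·8!/15! = 1/45045; Racah Σ t=0..0: t=0:+1/20736 = 1/20736; ⇒ 3j(3 4 7; 0 0 0)² = 35/1287, sgn -1
I_A²/I_B² = (7/2145)/(35/1287) = 3/25

3/25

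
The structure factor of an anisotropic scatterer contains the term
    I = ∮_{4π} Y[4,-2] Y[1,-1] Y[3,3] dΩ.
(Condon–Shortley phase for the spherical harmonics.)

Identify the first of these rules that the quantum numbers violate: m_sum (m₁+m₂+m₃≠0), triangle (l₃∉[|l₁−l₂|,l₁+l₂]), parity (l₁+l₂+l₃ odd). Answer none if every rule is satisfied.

none

Σmᵢ = 0  ✓
l₃∈[|l₁−l₂|,l₁+l₂]=[3,5], have l₃=3  ✓
Σlᵢ = 8 ⇒ even  ✓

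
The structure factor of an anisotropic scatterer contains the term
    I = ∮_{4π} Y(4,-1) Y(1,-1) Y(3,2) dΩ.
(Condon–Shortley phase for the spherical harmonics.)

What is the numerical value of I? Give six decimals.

-0.106622

Rules hold: Σm=0, L=8 even, 3≤3≤5.
N = 9·3·7 = 189
Δ = 2!·6!·0!/9! = 1/252
Racah Σ t=1..1: t=1:−1/36 = -1/36
⇒ 3j(4 1 3; 0 0 0)² = 4/63, sgn +1
Racah Σ t=0..0: t=0:+1/240 = 1/240
⇒ 3j(4 1 3; -1 -1 2)² = 1/84, sgn -1
4πI² = N·(3j₀)²·(3jₘ)² = 1/7
I = -1·√(0.142857/4π) = -0.10662181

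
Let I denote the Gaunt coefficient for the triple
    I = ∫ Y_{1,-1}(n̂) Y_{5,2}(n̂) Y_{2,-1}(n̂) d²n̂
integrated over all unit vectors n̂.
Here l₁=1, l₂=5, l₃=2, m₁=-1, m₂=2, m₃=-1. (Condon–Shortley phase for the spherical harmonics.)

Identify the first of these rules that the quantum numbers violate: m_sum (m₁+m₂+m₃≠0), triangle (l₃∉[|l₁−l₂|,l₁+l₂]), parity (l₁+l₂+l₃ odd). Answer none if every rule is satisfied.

triangle

m₁+m₂+m₃ = -1 + 2 − 1 = 0  ✓
triangle: |1−5|=4 ≤ l₃=2 ≤ 1+5=6  ✗
parity: l₁+l₂+l₃ = 8 is even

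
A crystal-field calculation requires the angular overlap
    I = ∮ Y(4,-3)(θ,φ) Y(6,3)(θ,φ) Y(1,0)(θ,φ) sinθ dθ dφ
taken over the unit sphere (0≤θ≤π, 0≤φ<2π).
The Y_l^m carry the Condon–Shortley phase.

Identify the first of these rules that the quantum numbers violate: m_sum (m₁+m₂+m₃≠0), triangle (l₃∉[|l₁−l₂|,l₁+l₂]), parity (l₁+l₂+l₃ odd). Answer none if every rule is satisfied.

azimuthal sum: -3 + 3 + 0 = 0  ✓
2 ≤ 1 ≤ 10 (triangle on l)  ✗
L = 4 + 6 + 1 = 11 (odd)

triangle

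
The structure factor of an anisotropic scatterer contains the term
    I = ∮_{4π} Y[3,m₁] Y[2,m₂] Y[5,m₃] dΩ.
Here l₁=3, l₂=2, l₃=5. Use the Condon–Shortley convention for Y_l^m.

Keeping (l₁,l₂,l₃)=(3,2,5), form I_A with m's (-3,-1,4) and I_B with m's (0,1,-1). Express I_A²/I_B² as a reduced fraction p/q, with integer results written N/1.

21/20

Shared (l₁,l₂,l₃)=(3,2,5): N and (l;000)² cancel in I_A²/I_B².
A: Δ = 0!·6!·4!/11! = 1/2310; Racah Σ t=0..0: t=0:+1/4320 = 1/4320; ⇒ 3j(3 2 5; -3 -1 4)² = 2/55, sgn -1
B: Δ = 0!·6!·4!/11! = 1/2310; Racah Σ t=0..0: t=0:+1/216 = 1/216; ⇒ 3j(3 2 5; 0 1 -1)² = 8/231, sgn +1
I_A²/I_B² = (2/55)/(8/231) = 21/20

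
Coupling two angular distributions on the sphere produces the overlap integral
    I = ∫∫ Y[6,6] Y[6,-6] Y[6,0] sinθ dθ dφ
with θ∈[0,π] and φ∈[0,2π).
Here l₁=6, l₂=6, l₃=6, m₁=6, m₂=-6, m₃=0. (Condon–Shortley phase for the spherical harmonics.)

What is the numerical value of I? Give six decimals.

-0.062979

Checks pass: Σm=0; 18 even; l₃=6∈[0,12].
(2·6+1)(2·6+1)(2·6+1) = 2197
Δ: 6! 6! 6! / 19! → 1/325909584
sum: t=0:+1/373248000 t=1:−1/1728000 t=2:+1/110592 t=3:−1/46656 t=4:+1/110592 t=5:−1/1728000 t=6:+1/373248000 = -7/1555200
3j²(6 6 6; 0 0 0) = Δ·Π!·Σ² = 400/46189  (sign -1)
sum: t=0:+1/373248000 = 1/373248000
3j²(6 6 6; 6 -6 0) = Δ·Π!·Σ² = 11/4199  (sign +1)
combine: 4πI² = 2197·400/46189·11/4199 = 5200/104329
take √, sign -1: I = -0.06297878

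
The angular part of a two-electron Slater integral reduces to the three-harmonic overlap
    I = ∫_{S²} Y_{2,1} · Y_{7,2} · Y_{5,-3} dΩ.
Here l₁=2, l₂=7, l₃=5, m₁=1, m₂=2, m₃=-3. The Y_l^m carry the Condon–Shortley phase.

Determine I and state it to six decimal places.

Checks pass: Σm=0; 14 even; l₃=5∈[5,9].
(2·2+1)(2·7+1)(2·5+1) = 825
Δ: 4! 0! 10! / 15! → 1/15015
sum: t=2:+1/57600 = 1/57600
3j²(2 7 5; 0 0 0) = Δ·Π!·Σ² = 21/715  (sign -1)
sum: t=1:−1/483840 = -1/483840
3j²(2 7 5; 1 2 -3) = Δ·Π!·Σ² = 6/1001  (sign -1)
combine: 4πI² = 825·21/715·6/1001 = 270/1859
take √, sign +1: I = 0.10750713

0.107507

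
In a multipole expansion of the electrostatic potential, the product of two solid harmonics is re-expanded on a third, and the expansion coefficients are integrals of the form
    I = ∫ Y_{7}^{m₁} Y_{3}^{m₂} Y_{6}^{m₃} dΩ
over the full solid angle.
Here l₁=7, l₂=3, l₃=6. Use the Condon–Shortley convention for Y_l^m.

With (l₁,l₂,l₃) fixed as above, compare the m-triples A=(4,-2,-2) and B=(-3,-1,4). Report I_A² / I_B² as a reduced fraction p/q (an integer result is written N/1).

Shared (l₁,l₂,l₃)=(7,3,6): N and (l;000)² cancel in I_A²/I_B².
A: Δ = 4!·10!·2!/17! = 1/2042040; Racah Σ t=0..1: t=0:+1/725760 t=1:−1/967680 = 1/2903040; ⇒ 3j(7 3 6; 4 -2 -2)² = 5/3094, sgn +1
B: Δ = 4!·10!·2!/17! = 1/2042040; Racah Σ t=0..2: t=0:+1/174182400 t=1:−1/2177280 t=2:+1/645120 = 191/174182400; ⇒ 3j(7 3 6; -3 -1 4)² = 36481/2042040, sgn +1
I_A²/I_B² = (5/3094)/(36481/2042040) = 3300/36481

3300/36481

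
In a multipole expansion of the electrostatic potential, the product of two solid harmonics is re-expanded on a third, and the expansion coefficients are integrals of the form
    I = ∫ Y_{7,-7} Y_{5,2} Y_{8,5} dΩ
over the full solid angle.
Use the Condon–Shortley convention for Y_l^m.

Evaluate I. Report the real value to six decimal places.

Rules hold: Σm=0, L=20 even, 2≤8≤12.
N = 15·11·17 = 2805
Δ = 4!·10!·6!/21! = 1/814773960
Racah Σ t=0..4: t=0:+1/87091200 t=1:−1/4976640 t=2:+1/2073600 t=3:−1/4976640 t=4:+1/87091200 = 1/9676800
⇒ 3j(7 5 8; 0 0 0)² = 360/46189, sgn +1
Racah Σ t=4..4: t=4:+1/3135283200 = 1/3135283200
⇒ 3j(7 5 8; -7 2 5)² = 143/11628, sgn -1
4πI² = N·(3j₀)²·(3jₘ)² = 1650/6137
I = -1·√(0.268861/4π) = -0.14627125

-0.146271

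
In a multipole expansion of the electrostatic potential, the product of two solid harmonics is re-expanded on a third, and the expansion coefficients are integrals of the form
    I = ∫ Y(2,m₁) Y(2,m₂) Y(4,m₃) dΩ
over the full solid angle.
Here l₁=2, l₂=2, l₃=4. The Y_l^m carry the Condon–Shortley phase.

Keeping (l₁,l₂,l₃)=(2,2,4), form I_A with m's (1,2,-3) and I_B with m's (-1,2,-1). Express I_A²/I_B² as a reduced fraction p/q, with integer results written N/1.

7/1

Shared (l₁,l₂,l₃)=(2,2,4): N and (l;000)² cancel in I_A²/I_B².
A: Δ = 0!·4!·4!/9! = 1/630; Racah Σ t=0..0: t=0:+1/144 = 1/144; ⇒ 3j(2 2 4; 1 2 -3)² = 1/18, sgn -1
B: Δ = 0!·4!·4!/9! = 1/630; Racah Σ t=0..0: t=0:+1/144 = 1/144; ⇒ 3j(2 2 4; -1 2 -1)² = 1/126, sgn -1
I_A²/I_B² = (1/18)/(1/126) = 7/1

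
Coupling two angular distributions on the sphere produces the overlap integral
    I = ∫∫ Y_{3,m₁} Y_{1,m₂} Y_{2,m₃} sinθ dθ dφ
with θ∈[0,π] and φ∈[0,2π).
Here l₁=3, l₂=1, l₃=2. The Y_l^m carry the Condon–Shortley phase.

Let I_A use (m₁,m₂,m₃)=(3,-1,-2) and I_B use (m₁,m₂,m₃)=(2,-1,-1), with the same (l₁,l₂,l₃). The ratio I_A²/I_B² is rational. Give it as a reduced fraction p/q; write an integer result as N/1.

Same 3,1,2: normalisation and zero-m 3j drop out of the ratio.
A: Δ: 2! 4! 0! / 7! → 1/105; sum: t=0:+1/48 = 1/48; 3j²(3 1 2; 3 -1 -2) = Δ·Π!·Σ² = 1/7  (sign +1)
B: Δ: 2! 4! 0! / 7! → 1/105; sum: t=0:+1/12 = 1/12; 3j²(3 1 2; 2 -1 -1) = Δ·Π!·Σ² = 2/21  (sign -1)
I_A²/I_B² = (1/7)/(2/21) = 3/2

3/2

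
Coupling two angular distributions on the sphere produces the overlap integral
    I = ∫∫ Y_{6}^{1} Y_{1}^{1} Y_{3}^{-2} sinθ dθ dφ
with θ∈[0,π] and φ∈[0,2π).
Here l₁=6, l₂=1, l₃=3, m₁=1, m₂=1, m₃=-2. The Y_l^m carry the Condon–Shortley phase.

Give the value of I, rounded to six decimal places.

triangle: need 5≤l₃≤7, have 3; I=0

0.000000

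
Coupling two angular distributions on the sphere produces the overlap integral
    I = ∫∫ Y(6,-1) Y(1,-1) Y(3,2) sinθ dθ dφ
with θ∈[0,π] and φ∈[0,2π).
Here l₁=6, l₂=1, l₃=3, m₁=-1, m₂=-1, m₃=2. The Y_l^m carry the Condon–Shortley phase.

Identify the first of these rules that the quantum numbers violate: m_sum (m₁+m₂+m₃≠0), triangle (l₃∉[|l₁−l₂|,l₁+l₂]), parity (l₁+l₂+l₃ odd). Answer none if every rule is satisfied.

triangle

azimuthal sum: -1 − 1 + 2 = 0  ✓
5 ≤ 3 ≤ 7 (triangle on l)  ✗
L = 6 + 1 + 3 = 10 (even)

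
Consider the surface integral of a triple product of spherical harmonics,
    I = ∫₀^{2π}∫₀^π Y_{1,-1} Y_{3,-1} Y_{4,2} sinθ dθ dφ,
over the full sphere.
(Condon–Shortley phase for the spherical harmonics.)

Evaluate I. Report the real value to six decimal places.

Checks pass: Σm=0; 8 even; l₃=4∈[2,4].
(2·1+1)(2·3+1)(2·4+1) = 189
Δ: 0! 2! 6! / 9! → 1/252
sum: t=0:+1/36 = 1/36
3j²(1 3 4; 0 0 0) = Δ·Π!·Σ² = 4/63  (sign +1)
sum: t=0:+1/96 = 1/96
3j²(1 3 4; -1 -1 2) = Δ·Π!·Σ² = 5/84  (sign +1)
combine: 4πI² = 189·4/63·5/84 = 5/7
take √, sign +1: I = 0.23841361

0.238414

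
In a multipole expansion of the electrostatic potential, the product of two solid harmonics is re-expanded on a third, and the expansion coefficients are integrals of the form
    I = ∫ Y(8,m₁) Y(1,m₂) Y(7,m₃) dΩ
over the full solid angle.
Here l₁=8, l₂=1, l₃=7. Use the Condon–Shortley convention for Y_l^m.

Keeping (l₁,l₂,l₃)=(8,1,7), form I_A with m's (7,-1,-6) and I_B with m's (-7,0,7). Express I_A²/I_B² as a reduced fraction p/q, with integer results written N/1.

7/1

Shared (l₁,l₂,l₃)=(8,1,7): N and (l;000)² cancel in I_A²/I_B².
A: Δ = 2!·14!·0!/17! = 1/2040; Racah Σ t=0..0: t=0:+1/12454041600 = 1/12454041600; ⇒ 3j(8 1 7; 7 -1 -6)² = 7/136, sgn -1
B: Δ = 2!·14!·0!/17! = 1/2040; Racah Σ t=1..1: t=1:−1/87178291200 = -1/87178291200; ⇒ 3j(8 1 7; -7 0 7)² = 1/136, sgn -1
I_A²/I_B² = (7/136)/(1/136) = 7/1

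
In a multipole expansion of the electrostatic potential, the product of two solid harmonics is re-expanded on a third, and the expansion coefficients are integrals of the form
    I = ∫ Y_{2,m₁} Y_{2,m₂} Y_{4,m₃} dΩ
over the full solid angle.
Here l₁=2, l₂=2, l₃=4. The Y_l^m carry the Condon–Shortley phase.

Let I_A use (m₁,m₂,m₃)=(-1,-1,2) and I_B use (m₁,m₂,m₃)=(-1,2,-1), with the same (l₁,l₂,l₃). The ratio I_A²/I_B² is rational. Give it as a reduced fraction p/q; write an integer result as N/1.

Shared (l₁,l₂,l₃)=(2,2,4): N and (l;000)² cancel in I_A²/I_B².
A: Δ = 0!·4!·4!/9! = 1/630; Racah Σ t=0..0: t=0:+1/36 = 1/36; ⇒ 3j(2 2 4; -1 -1 2)² = 4/63, sgn +1
B: Δ = 0!·4!·4!/9! = 1/630; Racah Σ t=0..0: t=0:+1/144 = 1/144; ⇒ 3j(2 2 4; -1 2 -1)² = 1/126, sgn -1
I_A²/I_B² = (4/63)/(1/126) = 8/1

8/1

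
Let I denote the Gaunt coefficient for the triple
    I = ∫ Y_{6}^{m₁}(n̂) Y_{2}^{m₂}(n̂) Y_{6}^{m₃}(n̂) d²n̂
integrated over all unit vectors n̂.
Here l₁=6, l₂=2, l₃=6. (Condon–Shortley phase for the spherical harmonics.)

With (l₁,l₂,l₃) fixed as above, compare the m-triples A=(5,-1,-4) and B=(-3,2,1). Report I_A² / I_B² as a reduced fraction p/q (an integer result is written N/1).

Shared (l₁,l₂,l₃)=(6,2,6): N and (l;000)² cancel in I_A²/I_B².
A: Δ = 2!·10!·2!/15! = 1/90090; Racah Σ t=0..1: t=0:+1/725760 t=1:−1/7257600 = 1/806400; ⇒ 3j(6 2 6; 5 -1 -4)² = 27/910, sgn +1
B: Δ = 2!·10!·2!/15! = 1/90090; Racah Σ t=2..2: t=2:+1/120960 = 1/120960; ⇒ 3j(6 2 6; -3 2 1)² = 24/1001, sgn -1
I_A²/I_B² = (27/910)/(24/1001) = 99/80

99/80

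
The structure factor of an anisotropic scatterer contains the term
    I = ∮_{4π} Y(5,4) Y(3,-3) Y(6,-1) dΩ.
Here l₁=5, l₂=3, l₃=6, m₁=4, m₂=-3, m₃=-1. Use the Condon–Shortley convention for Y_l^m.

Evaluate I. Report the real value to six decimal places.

m-sum 0 ✓  L=14 even ✓  2≤6≤8 ✓
Π(2lᵢ+1) = 11×7×13 = 1001
triangle coeff Δ(5,3,6) = 1/675675
Σ_t [0,2]: t=0:+1/8640 t=1:−1/2304 t=2:+1/8640 = -7/34560
(3j)²=7/429 [(5 3 6; 0 0 0)], sign=-1
Σ_t [0,0]: t=0:+1/241920 = 1/241920
(3j)²=4/1001 [(5 3 6; 4 -3 -1)], sign=-1
⇒ 4πI² = 28/429
I = (+1)√(28/429/(4π)) = 0.07206849

0.072068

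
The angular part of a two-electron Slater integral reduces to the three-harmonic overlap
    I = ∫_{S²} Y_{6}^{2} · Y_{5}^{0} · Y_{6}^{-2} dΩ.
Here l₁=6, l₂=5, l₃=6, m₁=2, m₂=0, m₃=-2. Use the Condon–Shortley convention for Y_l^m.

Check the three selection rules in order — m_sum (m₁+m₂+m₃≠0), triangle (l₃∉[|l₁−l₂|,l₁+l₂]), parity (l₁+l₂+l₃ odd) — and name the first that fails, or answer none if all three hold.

Σmᵢ = 0  ✓
l₃∈[|l₁−l₂|,l₁+l₂]=[1,11], have l₃=6  ✓
Σlᵢ = 17 ⇒ odd  ✗

parity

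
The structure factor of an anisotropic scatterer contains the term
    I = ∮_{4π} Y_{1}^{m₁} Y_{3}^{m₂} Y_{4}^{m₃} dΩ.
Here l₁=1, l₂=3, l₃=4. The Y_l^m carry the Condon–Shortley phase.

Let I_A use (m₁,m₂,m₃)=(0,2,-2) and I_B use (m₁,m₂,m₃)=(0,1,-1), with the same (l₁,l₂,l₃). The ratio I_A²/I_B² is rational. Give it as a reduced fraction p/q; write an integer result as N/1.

4/5

Shared (l₁,l₂,l₃)=(1,3,4): N and (l;000)² cancel in I_A²/I_B².
A: Δ = 0!·2!·6!/9! = 1/252; Racah Σ t=0..0: t=0:+1/120 = 1/120; ⇒ 3j(1 3 4; 0 2 -2)² = 1/21, sgn +1
B: Δ = 0!·2!·6!/9! = 1/252; Racah Σ t=0..0: t=0:+1/48 = 1/48; ⇒ 3j(1 3 4; 0 1 -1)² = 5/84, sgn -1
I_A²/I_B² = (1/21)/(5/84) = 4/5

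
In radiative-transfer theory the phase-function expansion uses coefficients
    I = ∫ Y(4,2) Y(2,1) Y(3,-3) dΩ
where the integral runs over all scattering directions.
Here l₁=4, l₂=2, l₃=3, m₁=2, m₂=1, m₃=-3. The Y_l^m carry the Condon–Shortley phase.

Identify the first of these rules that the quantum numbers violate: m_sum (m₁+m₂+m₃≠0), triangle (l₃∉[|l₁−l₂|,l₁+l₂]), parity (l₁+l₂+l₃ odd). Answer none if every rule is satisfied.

parity

m₁+m₂+m₃ = 2 + 1 − 3 = 0  ✓
triangle: |4−2|=2 ≤ l₃=3 ≤ 4+2=6  ✓
parity: l₁+l₂+l₃ = 9 is odd  ✗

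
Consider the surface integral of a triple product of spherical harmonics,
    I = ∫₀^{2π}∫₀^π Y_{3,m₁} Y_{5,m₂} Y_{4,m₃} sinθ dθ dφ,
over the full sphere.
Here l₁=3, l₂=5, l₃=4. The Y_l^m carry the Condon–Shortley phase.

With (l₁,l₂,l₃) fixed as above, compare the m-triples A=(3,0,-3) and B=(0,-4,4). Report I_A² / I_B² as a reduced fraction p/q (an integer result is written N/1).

Shared (l₁,l₂,l₃)=(3,5,4): N and (l;000)² cancel in I_A²/I_B².
A: Δ = 4!·2!·6!/13! = 1/180180; Racah Σ t=0..0: t=0:+1/5760 = 1/5760; ⇒ 3j(3 5 4; 3 0 -3)² = 5/572, sgn -1
B: Δ = 4!·2!·6!/13! = 1/180180; Racah Σ t=1..1: t=1:−1/8640 = -1/8640; ⇒ 3j(3 5 4; 0 -4 4)² = 28/715, sgn -1
I_A²/I_B² = (5/572)/(28/715) = 25/112

25/112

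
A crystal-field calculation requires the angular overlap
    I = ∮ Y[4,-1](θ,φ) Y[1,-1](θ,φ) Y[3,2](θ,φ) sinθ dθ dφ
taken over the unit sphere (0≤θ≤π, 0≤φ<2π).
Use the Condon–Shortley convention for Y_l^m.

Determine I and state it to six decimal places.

Checks pass: Σm=0; 8 even; l₃=3∈[3,5].
(2·4+1)(2·1+1)(2·3+1) = 189
Δ: 2! 6! 0! / 9! → 1/252
sum: t=1:−1/36 = -1/36
3j²(4 1 3; 0 0 0) = Δ·Π!·Σ² = 4/63  (sign +1)
sum: t=0:+1/240 = 1/240
3j²(4 1 3; -1 -1 2) = Δ·Π!·Σ² = 1/84  (sign -1)
combine: 4πI² = 189·4/63·1/84 = 1/7
take √, sign -1: I = -0.10662181

-0.106622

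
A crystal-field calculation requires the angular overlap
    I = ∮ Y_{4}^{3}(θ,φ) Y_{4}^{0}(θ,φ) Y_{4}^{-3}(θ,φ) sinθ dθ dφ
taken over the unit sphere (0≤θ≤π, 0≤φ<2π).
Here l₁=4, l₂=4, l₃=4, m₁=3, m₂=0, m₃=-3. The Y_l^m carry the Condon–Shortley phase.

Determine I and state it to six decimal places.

Checks pass: Σm=0; 12 even; l₃=4∈[0,8].
(2·4+1)(2·4+1)(2·4+1) = 729
Δ: 4! 4! 4! / 13! → 1/450450
sum: t=0:+1/13824 t=1:−1/216 t=2:+1/64 t=3:−1/216 t=4:+1/13824 = 5/768
3j²(4 4 4; 0 0 0) = Δ·Π!·Σ² = 18/1001  (sign +1)
sum: t=0:+1/3456 t=1:−1/864 = -1/1152
3j²(4 4 4; 3 0 -3) = Δ·Π!·Σ² = 7/286  (sign +1)
combine: 4πI² = 729·18/1001·7/286 = 6561/20449
take √, sign +1: I = 0.15978796

0.159788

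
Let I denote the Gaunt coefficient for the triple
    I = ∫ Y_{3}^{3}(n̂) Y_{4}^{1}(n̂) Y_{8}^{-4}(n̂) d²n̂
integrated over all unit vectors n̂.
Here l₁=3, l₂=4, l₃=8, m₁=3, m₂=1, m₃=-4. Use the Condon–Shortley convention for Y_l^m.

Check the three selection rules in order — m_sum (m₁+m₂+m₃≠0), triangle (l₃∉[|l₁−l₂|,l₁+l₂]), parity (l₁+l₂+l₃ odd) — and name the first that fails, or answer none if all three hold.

triangle

m₁+m₂+m₃ = 3 + 1 − 4 = 0  ✓
triangle: |3−4|=1 ≤ l₃=8 ≤ 3+4=7  ✗
parity: l₁+l₂+l₃ = 15 is odd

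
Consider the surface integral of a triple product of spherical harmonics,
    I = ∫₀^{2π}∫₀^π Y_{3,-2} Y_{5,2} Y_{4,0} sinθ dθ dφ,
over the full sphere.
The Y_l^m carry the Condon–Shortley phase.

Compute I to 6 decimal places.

m-sum 0 ✓  L=12 even ✓  2≤4≤8 ✓
Π(2lᵢ+1) = 7×11×9 = 693
triangle coeff Δ(3,5,4) = 1/180180
Σ_t [1,3]: t=1:−1/576 t=2:+1/144 t=3:−1/576 = 1/288
(3j)²=20/1001 [(3 5 4; 0 0 0)], sign=+1
Σ_t [3,4]: t=3:−1/576 t=4:+1/864 = -1/1728
(3j)²=5/1287 [(3 5 4; -2 2 0)], sign=-1
⇒ 4πI² = 100/1859
I = (-1)√(100/1859/(4π)) = -0.06542675

-0.065427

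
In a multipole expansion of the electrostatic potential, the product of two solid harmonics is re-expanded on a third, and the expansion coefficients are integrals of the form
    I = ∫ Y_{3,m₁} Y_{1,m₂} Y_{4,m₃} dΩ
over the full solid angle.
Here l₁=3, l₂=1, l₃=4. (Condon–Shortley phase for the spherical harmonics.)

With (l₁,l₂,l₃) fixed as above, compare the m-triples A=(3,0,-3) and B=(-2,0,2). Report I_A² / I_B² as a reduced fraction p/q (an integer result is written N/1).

Shared (l₁,l₂,l₃)=(3,1,4): N and (l;000)² cancel in I_A²/I_B².
A: Δ = 0!·6!·2!/9! = 1/252; Racah Σ t=0..0: t=0:+1/720 = 1/720; ⇒ 3j(3 1 4; 3 0 -3)² = 1/36, sgn -1
B: Δ = 0!·6!·2!/9! = 1/252; Racah Σ t=0..0: t=0:+1/120 = 1/120; ⇒ 3j(3 1 4; -2 0 2)² = 1/21, sgn +1
I_A²/I_B² = (1/36)/(1/21) = 7/12

7/12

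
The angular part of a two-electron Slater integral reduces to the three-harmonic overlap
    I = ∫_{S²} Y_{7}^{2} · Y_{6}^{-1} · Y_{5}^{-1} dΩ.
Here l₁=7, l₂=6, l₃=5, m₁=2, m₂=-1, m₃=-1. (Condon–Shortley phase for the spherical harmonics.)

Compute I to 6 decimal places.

0.118315

m-sum 0 ✓  L=18 even ✓  1≤5≤13 ✓
Π(2lᵢ+1) = 15×13×11 = 2145
triangle coeff Δ(7,6,5) = 1/174594420
Σ_t [2,6]: t=2:+1/4147200 t=3:−1/207360 t=4:+1/82944 t=5:−1/207360 t=6:+1/4147200 = 1/345600
(3j)²=420/46189 [(7 6 5; 0 0 0)], sign=-1
Σ_t [1,5]: t=1:−1/5806080 t=2:+1/311040 t=3:−1/138240 t=4:+1/414720 t=5:−1/12441600 = -1/537600
(3j)²=2916/323323 [(7 6 5; 2 -1 -1)], sign=-1
⇒ 4πI² = 2624400/14919047
I = (+1)√(2624400/14919047/(4π)) = 0.11831493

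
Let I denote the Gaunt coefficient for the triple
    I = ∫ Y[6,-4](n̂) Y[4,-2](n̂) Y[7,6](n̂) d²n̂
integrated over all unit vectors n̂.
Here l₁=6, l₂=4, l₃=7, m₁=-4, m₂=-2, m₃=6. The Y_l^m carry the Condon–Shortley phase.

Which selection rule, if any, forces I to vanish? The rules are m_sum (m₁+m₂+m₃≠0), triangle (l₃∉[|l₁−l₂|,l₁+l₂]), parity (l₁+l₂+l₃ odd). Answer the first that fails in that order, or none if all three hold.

parity

azimuthal sum: -4 − 2 + 6 = 0  ✓
2 ≤ 7 ≤ 10 (triangle on l)  ✓
L = 6 + 4 + 7 = 17 (odd)  ✗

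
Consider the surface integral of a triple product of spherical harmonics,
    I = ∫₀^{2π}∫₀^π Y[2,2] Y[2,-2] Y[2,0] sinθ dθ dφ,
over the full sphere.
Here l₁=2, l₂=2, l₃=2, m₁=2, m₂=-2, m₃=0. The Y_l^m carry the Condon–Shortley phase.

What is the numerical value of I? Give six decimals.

Rules hold: Σm=0, L=6 even, 0≤2≤4.
N = 5·5·5 = 125
Δ = 2!·2!·2!/7! = 1/630
Racah Σ t=0..2: t=0:+1/8 t=1:−1/1 t=2:+1/8 = -3/4
⇒ 3j(2 2 2; 0 0 0)² = 2/35, sgn -1
Racah Σ t=0..0: t=0:+1/8 = 1/8
⇒ 3j(2 2 2; 2 -2 0)² = 2/35, sgn +1
4πI² = N·(3j₀)²·(3jₘ)² = 20/49
I = -1·√(0.408163/4π) = -0.18022375

-0.180224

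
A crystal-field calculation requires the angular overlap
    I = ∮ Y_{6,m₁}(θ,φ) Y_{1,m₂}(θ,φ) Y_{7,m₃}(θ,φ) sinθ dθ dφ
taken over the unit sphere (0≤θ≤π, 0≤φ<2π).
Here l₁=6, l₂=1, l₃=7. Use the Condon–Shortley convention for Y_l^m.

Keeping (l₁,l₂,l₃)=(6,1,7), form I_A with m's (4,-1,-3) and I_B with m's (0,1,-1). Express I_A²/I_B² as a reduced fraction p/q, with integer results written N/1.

Shared (l₁,l₂,l₃)=(6,1,7): N and (l;000)² cancel in I_A²/I_B².
A: Δ = 0!·12!·2!/15! = 1/1365; Racah Σ t=0..0: t=0:+1/14515200 = 1/14515200; ⇒ 3j(6 1 7; 4 -1 -3)² = 2/455, sgn +1
B: Δ = 0!·12!·2!/15! = 1/1365; Racah Σ t=0..0: t=0:+1/1036800 = 1/1036800; ⇒ 3j(6 1 7; 0 1 -1)² = 4/195, sgn +1
I_A²/I_B² = (2/455)/(4/195) = 3/14

3/14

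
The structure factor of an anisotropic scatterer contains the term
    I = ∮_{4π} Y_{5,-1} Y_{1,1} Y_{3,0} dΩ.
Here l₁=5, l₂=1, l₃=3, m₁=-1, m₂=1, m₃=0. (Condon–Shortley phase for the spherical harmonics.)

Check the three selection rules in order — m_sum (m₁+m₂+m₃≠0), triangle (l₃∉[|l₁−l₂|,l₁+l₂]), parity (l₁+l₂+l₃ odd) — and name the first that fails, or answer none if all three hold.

triangle

m₁+m₂+m₃ = -1 + 1 + 0 = 0  ✓
triangle: |5−1|=4 ≤ l₃=3 ≤ 5+1=6  ✗
parity: l₁+l₂+l₃ = 9 is odd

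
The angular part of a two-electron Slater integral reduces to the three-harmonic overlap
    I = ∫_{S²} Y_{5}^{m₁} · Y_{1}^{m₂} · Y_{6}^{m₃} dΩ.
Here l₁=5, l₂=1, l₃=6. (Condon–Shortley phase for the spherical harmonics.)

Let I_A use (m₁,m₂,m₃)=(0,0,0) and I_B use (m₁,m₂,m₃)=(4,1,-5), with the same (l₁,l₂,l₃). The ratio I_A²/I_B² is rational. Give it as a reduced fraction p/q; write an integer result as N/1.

Same 5,1,6: normalisation and zero-m 3j drop out of the ratio.
A: Δ: 0! 10! 2! / 13! → 1/858; sum: t=0:+1/14400 = 1/14400; 3j²(5 1 6; 0 0 0) = Δ·Π!·Σ² = 6/143  (sign +1)
B: Δ: 0! 10! 2! / 13! → 1/858; sum: t=0:+1/725760 = 1/725760; 3j²(5 1 6; 4 1 -5) = Δ·Π!·Σ² = 5/78  (sign -1)
I_A²/I_B² = (6/143)/(5/78) = 36/55

36/55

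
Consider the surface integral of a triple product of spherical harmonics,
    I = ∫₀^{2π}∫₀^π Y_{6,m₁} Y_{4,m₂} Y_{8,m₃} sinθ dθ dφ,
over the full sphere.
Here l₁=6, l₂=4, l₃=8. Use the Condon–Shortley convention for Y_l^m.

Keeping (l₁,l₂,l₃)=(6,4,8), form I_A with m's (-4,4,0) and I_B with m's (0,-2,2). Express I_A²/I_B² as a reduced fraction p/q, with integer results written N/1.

35/8

l's match ⇒ only the (l;m) 3-j factors differ between A and B.
A: triangle coeff Δ(6,4,8) = 1/23279256; Σ_t [2,2]: t=2:+1/116121600 = 1/116121600; (3j)²=70/46189 [(6 4 8; -4 4 0)], sign=+1
B: triangle coeff Δ(6,4,8) = 1/23279256; Σ_t [0,2]: t=0:+1/1658880 t=1:−1/1728000 t=2:+1/24883200 = 1/15552000; (3j)²=16/46189 [(6 4 8; 0 -2 2)], sign=+1
I_A²/I_B² = (70/46189)/(16/46189) = 35/8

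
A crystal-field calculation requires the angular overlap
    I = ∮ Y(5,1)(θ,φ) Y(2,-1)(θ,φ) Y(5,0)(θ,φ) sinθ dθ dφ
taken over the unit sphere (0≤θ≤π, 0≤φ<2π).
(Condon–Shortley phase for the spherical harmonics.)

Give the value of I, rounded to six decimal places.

Rules hold: Σm=0, L=12 even, 3≤5≤7.
N = 11·5·11 = 605
Δ = 2!·8!·2!/13! = 1/38610
Racah Σ t=0..2: t=0:+1/2880 t=1:−1/576 t=2:+1/2880 = -1/960
⇒ 3j(5 2 5; 0 0 0)² = 10/429, sgn +1
Racah Σ t=0..1: t=0:+1/1152 t=1:−1/1440 = 1/5760
⇒ 3j(5 2 5; 1 -1 0)² = 1/858, sgn -1
4πI² = N·(3j₀)²·(3jₘ)² = 25/1521
I = -1·√(0.0164366/4π) = -0.03616600

-0.036166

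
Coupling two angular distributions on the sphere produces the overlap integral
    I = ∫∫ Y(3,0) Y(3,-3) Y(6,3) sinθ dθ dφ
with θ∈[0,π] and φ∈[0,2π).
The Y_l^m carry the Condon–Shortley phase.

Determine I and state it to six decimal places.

-0.108647

m-sum 0 ✓  L=12 even ✓  0≤6≤6 ✓
Π(2lᵢ+1) = 7×7×13 = 637
triangle coeff Δ(3,3,6) = 1/12012
Σ_t [0,0]: t=0:+1/1296 = 1/1296
(3j)²=100/3003 [(3 3 6; 0 0 0)], sign=+1
Σ_t [0,0]: t=0:+1/25920 = 1/25920
(3j)²=1/143 [(3 3 6; 0 -3 3)], sign=-1
⇒ 4πI² = 700/4719
I = (-1)√(700/4719/(4π)) = -0.10864734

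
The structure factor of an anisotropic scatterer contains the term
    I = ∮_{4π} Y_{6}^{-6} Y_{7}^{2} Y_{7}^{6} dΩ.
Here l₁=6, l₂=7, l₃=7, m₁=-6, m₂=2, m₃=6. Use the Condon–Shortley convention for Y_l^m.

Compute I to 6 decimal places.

-6 + 2 + 6 = 2 ≠ 0: azimuthal integral kills it; I = 0

0.000000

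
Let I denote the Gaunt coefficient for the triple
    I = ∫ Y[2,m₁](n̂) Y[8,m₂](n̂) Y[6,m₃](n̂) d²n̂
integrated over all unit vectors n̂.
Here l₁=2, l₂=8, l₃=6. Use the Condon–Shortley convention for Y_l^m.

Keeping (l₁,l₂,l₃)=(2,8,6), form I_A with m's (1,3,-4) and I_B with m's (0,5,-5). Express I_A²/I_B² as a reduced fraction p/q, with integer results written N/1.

Same 2,8,6: normalisation and zero-m 3j drop out of the ratio.
A: Δ: 4! 0! 12! / 17! → 1/30940; sum: t=1:−1/43545600 = -1/43545600; 3j²(2 8 6; 1 3 -4) = Δ·Π!·Σ² = 11/3094  (sign -1)
B: Δ: 4! 0! 12! / 17! → 1/30940; sum: t=2:+1/159667200 = 1/159667200; 3j²(2 8 6; 0 5 -5) = Δ·Π!·Σ² = 9/1190  (sign -1)
I_A²/I_B² = (11/3094)/(9/1190) = 55/117

55/117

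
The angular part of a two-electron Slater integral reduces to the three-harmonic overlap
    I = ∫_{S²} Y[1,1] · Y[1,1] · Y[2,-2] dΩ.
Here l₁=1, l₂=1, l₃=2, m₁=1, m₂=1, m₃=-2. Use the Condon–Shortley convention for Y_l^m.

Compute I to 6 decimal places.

m-sum 0 ✓  L=4 even ✓  0≤2≤2 ✓
Π(2lᵢ+1) = 3×3×5 = 45
triangle coeff Δ(1,1,2) = 1/30
Σ_t [0,0]: t=0:+1/1 = 1/1
(3j)²=2/15 [(1 1 2; 0 0 0)], sign=+1
Σ_t [0,0]: t=0:+1/4 = 1/4
(3j)²=1/5 [(1 1 2; 1 1 -2)], sign=+1
⇒ 4πI² = 6/5
I = (+1)√(6/5/(4π)) = 0.30901936

0.309019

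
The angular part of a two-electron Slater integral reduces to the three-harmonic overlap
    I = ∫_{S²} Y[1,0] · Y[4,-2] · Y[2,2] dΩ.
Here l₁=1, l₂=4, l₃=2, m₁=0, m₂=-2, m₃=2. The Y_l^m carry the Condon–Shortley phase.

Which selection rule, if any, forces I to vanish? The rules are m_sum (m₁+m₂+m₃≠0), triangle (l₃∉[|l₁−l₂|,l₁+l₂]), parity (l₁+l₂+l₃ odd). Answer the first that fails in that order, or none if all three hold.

triangle

Σmᵢ = 0  ✓
l₃∈[|l₁−l₂|,l₁+l₂]=[3,5], have l₃=2  ✗
Σlᵢ = 7 ⇒ odd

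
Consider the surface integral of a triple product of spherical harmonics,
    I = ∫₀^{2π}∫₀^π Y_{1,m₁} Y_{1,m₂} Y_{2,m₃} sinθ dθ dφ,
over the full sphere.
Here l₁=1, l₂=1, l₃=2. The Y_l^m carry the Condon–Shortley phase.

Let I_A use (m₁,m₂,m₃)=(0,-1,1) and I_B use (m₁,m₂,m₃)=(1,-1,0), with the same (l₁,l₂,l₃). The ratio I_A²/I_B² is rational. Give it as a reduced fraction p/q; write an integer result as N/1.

l's match ⇒ only the (l;m) 3-j factors differ between A and B.
A: triangle coeff Δ(1,1,2) = 1/30; Σ_t [0,0]: t=0:+1/2 = 1/2; (3j)²=1/10 [(1 1 2; 0 -1 1)], sign=-1
B: triangle coeff Δ(1,1,2) = 1/30; Σ_t [0,0]: t=0:+1/4 = 1/4; (3j)²=1/30 [(1 1 2; 1 -1 0)], sign=+1
I_A²/I_B² = (1/10)/(1/30) = 3/1

3/1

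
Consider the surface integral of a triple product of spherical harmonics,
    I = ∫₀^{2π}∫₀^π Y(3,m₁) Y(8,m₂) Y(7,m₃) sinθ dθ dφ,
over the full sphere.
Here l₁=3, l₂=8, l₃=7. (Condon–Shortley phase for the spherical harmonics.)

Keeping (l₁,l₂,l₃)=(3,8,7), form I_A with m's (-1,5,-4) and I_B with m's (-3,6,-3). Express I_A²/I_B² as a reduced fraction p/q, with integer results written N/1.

3481/6930

l's match ⇒ only the (l;m) 3-j factors differ between A and B.
A: triangle coeff Δ(3,8,7) = 1/5290740; Σ_t [2,4]: t=2:+1/319334400 t=3:−1/43545600 t=4:+1/104509440 = -59/5748019200; (3j)²=3481/406980 [(3 8 7; -1 5 -4)], sign=+1
B: triangle coeff Δ(3,8,7) = 1/5290740; Σ_t [4,4]: t=4:+1/348364800 = 1/348364800; (3j)²=11/646 [(3 8 7; -3 6 -3)], sign=+1
I_A²/I_B² = (3481/406980)/(11/646) = 3481/6930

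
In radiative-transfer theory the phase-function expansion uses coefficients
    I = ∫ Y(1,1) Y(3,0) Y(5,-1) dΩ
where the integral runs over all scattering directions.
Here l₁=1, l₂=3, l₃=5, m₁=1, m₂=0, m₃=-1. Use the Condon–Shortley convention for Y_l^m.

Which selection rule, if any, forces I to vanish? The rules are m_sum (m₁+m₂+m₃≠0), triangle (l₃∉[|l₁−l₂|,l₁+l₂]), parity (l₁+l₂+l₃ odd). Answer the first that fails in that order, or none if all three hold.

triangle

m₁+m₂+m₃ = 1 + 0 − 1 = 0  ✓
triangle: |1−3|=2 ≤ l₃=5 ≤ 1+3=4  ✗
parity: l₁+l₂+l₃ = 9 is odd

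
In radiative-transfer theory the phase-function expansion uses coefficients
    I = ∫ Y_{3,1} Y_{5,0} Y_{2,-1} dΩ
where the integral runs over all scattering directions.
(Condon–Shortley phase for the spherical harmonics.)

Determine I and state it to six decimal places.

Rules hold: Σm=0, L=10 even, 2≤2≤8.
N = 7·11·5 = 385
Δ = 6!·0!·4!/11! = 1/2310
Racah Σ t=3..3: t=3:−1/144 = -1/144
⇒ 3j(3 5 2; 0 0 0)² = 10/231, sgn -1
Racah Σ t=2..2: t=2:+1/288 = 1/288
⇒ 3j(3 5 2; 1 0 -1)² = 5/231, sgn -1
4πI² = N·(3j₀)²·(3jₘ)² = 250/693
I = +1·√(0.36075/4π) = 0.16943318

0.169433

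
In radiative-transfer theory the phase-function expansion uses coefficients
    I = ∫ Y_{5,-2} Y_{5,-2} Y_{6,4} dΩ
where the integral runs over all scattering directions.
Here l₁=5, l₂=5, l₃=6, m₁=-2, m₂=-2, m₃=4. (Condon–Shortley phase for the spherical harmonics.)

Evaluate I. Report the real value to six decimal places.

0.137762

Rules hold: Σm=0, L=16 even, 0≤6≤10.
N = 11·11·13 = 1573
Δ = 4!·6!·6!/17! = 1/28588560
Racah Σ t=0..4: t=0:+1/345600 t=1:−1/13824 t=2:+1/5184 t=3:−1/13824 t=4:+1/345600 = 7/129600
⇒ 3j(5 5 6; 0 0 0)² = 80/7293, sgn +1
Racah Σ t=1..3: t=1:−1/207360 t=2:+1/57600 t=3:−1/207360 = 1/129600
⇒ 3j(5 5 6; -2 -2 4)² = 168/12155, sgn +1
4πI² = N·(3j₀)²·(3jₘ)² = 896/3757
I = +1·√(0.238488/4π) = 0.13776169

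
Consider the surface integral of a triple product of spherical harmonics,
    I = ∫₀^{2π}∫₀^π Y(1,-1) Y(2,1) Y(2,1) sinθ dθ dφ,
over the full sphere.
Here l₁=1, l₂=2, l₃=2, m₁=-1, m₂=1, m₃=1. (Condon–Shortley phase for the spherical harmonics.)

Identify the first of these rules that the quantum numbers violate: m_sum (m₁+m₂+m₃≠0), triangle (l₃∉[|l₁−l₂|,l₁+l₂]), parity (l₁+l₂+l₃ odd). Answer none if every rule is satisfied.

m_sum

Σmᵢ = 1  ✗
l₃∈[|l₁−l₂|,l₁+l₂]=[1,3], have l₃=2
Σlᵢ = 5 ⇒ odd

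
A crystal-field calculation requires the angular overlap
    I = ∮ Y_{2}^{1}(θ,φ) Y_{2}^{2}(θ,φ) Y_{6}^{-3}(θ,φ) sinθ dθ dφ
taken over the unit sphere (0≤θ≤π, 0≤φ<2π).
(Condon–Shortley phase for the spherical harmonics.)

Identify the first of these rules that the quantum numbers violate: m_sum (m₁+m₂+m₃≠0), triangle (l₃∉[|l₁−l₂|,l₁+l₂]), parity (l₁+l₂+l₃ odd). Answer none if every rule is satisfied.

triangle

m₁+m₂+m₃ = 1 + 2 − 3 = 0  ✓
triangle: |2−2|=0 ≤ l₃=6 ≤ 2+2=4  ✗
parity: l₁+l₂+l₃ = 10 is even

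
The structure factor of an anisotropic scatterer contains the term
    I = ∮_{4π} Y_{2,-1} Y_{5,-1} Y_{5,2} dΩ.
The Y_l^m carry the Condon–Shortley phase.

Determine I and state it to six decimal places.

Checks pass: Σm=0; 12 even; l₃=5∈[3,7].
(2·2+1)(2·5+1)(2·5+1) = 605
Δ: 2! 2! 8! / 13! → 1/38610
sum: t=0:+1/2880 t=1:−1/576 t=2:+1/2880 = -1/960
3j²(2 5 5; 0 0 0) = Δ·Π!·Σ² = 10/429  (sign +1)
sum: t=1:−1/1440 t=2:+1/2880 = -1/2880
3j²(2 5 5; -1 -1 2) = Δ·Π!·Σ² = 7/715  (sign +1)
combine: 4πI² = 605·10/429·7/715 = 70/507
take √, sign +1: I = 0.10481902

0.104819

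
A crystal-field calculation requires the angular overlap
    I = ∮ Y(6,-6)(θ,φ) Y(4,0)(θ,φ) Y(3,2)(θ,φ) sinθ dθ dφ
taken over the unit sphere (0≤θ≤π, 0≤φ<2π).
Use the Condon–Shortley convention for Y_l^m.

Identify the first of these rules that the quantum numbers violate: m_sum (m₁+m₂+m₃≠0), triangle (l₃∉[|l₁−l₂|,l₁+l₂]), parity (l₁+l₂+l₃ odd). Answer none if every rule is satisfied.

m₁+m₂+m₃ = -6 + 0 + 2 = -4  ✗
triangle: |6−4|=2 ≤ l₃=3 ≤ 6+4=10
parity: l₁+l₂+l₃ = 13 is odd

m_sum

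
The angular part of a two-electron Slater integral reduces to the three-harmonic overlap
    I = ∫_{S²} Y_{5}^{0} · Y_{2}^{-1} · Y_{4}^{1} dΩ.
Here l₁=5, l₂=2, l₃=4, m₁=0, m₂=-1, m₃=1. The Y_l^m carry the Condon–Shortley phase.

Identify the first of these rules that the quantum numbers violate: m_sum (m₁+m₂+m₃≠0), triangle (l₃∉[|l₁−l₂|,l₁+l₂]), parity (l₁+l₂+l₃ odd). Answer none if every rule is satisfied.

azimuthal sum: 0 − 1 + 1 = 0  ✓
3 ≤ 4 ≤ 7 (triangle on l)  ✓
L = 5 + 2 + 4 = 11 (odd)  ✗

parity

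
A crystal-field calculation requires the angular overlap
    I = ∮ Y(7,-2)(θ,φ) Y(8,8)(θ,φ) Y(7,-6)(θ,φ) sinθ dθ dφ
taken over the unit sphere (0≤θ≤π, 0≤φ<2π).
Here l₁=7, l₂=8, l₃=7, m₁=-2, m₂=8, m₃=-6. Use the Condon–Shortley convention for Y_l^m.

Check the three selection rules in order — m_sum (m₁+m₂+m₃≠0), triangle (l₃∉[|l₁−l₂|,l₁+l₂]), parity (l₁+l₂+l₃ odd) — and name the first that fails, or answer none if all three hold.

Σmᵢ = 0  ✓
l₃∈[|l₁−l₂|,l₁+l₂]=[1,15], have l₃=7  ✓
Σlᵢ = 22 ⇒ even  ✓

none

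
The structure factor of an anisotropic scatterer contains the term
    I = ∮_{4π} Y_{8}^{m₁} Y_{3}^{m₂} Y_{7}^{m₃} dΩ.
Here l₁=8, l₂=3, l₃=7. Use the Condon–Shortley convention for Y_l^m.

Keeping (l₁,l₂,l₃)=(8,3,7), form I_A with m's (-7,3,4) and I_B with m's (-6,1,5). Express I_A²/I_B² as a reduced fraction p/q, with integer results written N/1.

225/32

Same 8,3,7: normalisation and zero-m 3j drop out of the ratio.
A: Δ: 4! 12! 2! / 19! → 1/5290740; sum: t=4:+1/1916006400 = 1/1916006400; 3j²(8 3 7; -7 3 4) = Δ·Π!·Σ² = 15/1292  (sign -1)
B: Δ: 4! 12! 2! / 19! → 1/5290740; sum: t=2:+1/3832012800 t=3:−1/239500800 t=4:+1/348364800 = -1/958003200; 3j²(8 3 7; -6 1 5) = Δ·Π!·Σ² = 8/4845  (sign -1)
I_A²/I_B² = (15/1292)/(8/4845) = 225/32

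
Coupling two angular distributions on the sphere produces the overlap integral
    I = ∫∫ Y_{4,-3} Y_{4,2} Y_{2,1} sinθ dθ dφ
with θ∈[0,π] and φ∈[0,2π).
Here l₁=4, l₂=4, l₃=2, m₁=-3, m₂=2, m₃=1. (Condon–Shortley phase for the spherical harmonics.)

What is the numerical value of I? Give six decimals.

Checks pass: Σm=0; 10 even; l₃=2∈[0,8].
(2·4+1)(2·4+1)(2·2+1) = 405
Δ: 6! 2! 2! / 11! → 1/13860
sum: t=2:+1/192 t=3:−1/36 t=4:+1/192 = -5/288
3j²(4 4 2; 0 0 0) = Δ·Π!·Σ² = 20/693  (sign -1)
sum: t=5:−1/240 t=6:+1/1440 = -1/288
3j²(4 4 2; -3 2 1) = Δ·Π!·Σ² = 5/132  (sign +1)
combine: 4πI² = 405·20/693·5/132 = 375/847
take √, sign -1: I = -0.18770204

-0.187702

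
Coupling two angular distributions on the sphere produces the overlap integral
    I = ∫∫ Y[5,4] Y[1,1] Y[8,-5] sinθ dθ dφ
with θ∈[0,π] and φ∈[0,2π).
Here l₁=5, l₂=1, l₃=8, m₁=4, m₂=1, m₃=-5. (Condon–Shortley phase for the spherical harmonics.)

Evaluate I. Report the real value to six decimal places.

|5−1|≤8≤5+1 violated ⇒ I = 0

0.000000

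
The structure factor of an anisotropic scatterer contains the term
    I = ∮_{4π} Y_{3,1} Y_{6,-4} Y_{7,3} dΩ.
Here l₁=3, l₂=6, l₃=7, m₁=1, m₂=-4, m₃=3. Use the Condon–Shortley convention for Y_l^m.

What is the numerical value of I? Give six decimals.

0.163772

Checks pass: Σm=0; 16 even; l₃=7∈[3,9].
(2·3+1)(2·6+1)(2·7+1) = 1365
Δ: 2! 4! 10! / 17! → 1/2042040
sum: t=0:+1/207360 t=1:−1/57600 t=2:+1/207360 = -1/129600
3j²(3 6 7; 0 0 0) = Δ·Π!·Σ² = 168/12155  (sign +1)
sum: t=0:+1/645120 t=1:−1/2177280 t=2:+1/174182400 = 191/174182400
3j²(3 6 7; 1 -4 3) = Δ·Π!·Σ² = 36481/2042040  (sign +1)
combine: 4πI² = 1365·168/12155·36481/2042040 = 766101/2272985
take √, sign +1: I = 0.16377205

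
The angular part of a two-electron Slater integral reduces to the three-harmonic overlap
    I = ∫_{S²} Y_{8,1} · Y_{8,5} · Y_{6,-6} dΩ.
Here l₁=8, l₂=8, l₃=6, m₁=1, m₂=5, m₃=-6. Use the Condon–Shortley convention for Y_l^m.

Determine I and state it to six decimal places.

0.134170

Rules hold: Σm=0, L=22 even, 0≤6≤16.
N = 17·17·13 = 3757
Δ = 10!·6!·6!/23! = 1/13742520792
Racah Σ t=2..8: t=2:+1/41803776000 t=3:−1/435456000 t=4:+1/39813120 t=5:−1/18662400 t=6:+1/39813120 t=7:−1/435456000 t=8:+1/41803776000 = -11/1393459200
⇒ 3j(8 8 6; 0 0 0)² = 600/96577, sgn -1
Racah Σ t=7..7: t=7:−1/15676416000 = -1/15676416000
⇒ 3j(8 8 6; 1 5 -6)² = 72/7429, sgn -1
4πI² = N·(3j₀)²·(3jₘ)² = 43200/190969
I = +1·√(0.226215/4π) = 0.13417003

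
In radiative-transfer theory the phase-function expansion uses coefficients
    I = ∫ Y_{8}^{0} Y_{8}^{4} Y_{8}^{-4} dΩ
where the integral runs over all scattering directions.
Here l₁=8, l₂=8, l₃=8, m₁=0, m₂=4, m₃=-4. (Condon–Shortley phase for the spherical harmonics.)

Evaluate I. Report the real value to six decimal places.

-0.035829

Rules hold: Σm=0, L=24 even, 0≤8≤16.
N = 17·17·17 = 4913
Δ = 8!·8!·8!/25! = 1/236637794250
Racah Σ t=0..8: t=0:+1/65548320768000 t=1:−1/128024064000 t=2:+1/2985984000 t=3:−1/373248000 t=4:+1/191102976 t=5:−1/373248000 t=6:+1/2985984000 t=7:−1/128024064000 t=8:+1/65548320768000 = 11/20808990720
⇒ 3j(8 8 8; 0 0 0)² = 490/96577, sgn +1
Racah Σ t=4..8: t=4:+1/13377208320 t=5:−1/2612736000 t=6:+1/2985984000 t=7:−1/18289152000 t=8:+1/936404582400 = -1/37456183296
⇒ 3j(8 8 8; 0 4 -4)² = 125/193154, sgn -1
4πI² = N·(3j₀)²·(3jₘ)² = 520625/32273761
I = -1·√(0.0161315/4π) = -0.03582884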